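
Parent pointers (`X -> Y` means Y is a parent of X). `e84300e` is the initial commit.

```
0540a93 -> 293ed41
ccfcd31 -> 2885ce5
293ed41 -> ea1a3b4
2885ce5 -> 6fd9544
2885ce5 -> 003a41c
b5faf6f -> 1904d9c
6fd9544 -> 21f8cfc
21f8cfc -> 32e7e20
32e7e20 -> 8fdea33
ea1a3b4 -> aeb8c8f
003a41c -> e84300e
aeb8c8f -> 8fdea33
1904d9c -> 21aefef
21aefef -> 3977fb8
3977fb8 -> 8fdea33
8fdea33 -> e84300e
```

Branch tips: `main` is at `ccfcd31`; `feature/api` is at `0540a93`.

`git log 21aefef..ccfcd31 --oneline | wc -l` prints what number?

Reachable from ccfcd31: {003a41c, 21f8cfc, 2885ce5, 32e7e20, 6fd9544, 8fdea33, ccfcd31, e84300e}.
Reachable from 21aefef: {21aefef, 3977fb8, 8fdea33, e84300e}.
In ccfcd31's history but not 21aefef's: {003a41c, 21f8cfc, 2885ce5, 32e7e20, 6fd9544, ccfcd31} — 6 commits.

6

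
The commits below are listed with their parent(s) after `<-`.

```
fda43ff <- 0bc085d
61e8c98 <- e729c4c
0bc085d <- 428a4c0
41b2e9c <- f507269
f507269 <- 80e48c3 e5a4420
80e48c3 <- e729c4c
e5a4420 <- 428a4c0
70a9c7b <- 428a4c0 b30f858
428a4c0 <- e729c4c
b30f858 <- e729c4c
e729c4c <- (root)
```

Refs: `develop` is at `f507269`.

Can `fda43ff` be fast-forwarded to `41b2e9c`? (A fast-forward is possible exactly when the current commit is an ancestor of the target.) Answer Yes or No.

A fast-forward from fda43ff to 41b2e9c is possible iff fda43ff is an ancestor of 41b2e9c.
Ancestors of 41b2e9c: {41b2e9c, 428a4c0, 80e48c3, e5a4420, e729c4c, f507269}.
fda43ff is not among them, so fast-forward is not possible.

No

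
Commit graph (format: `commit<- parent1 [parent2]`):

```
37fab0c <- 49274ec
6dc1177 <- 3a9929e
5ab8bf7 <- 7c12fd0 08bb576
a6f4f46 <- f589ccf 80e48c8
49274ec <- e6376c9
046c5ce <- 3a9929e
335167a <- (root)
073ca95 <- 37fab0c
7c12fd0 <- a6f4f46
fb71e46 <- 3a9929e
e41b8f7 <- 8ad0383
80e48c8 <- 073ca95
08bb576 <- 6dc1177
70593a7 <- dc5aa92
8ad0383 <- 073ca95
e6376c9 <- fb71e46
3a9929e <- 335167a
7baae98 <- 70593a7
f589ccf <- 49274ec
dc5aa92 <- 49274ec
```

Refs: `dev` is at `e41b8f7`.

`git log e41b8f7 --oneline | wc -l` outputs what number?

Walking parent pointers from e41b8f7: reachable set = {073ca95, 335167a, 37fab0c, 3a9929e, 49274ec, 8ad0383, e41b8f7, e6376c9, fb71e46}.
That is 9 commits.

9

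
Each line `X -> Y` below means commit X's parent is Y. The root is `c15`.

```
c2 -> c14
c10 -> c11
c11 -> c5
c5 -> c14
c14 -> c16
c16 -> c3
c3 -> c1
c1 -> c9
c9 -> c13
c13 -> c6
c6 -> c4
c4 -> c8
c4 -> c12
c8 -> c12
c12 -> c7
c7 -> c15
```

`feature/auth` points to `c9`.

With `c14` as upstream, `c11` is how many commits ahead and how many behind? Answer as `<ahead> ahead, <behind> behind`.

2 ahead, 0 behind

Reachable from c11: {c1, c11, c12, c13, c14, c15, c16, c3, c4, c5, c6, c7, c8, c9}.
Reachable from c14: {c1, c12, c13, c14, c15, c16, c3, c4, c6, c7, c8, c9}.
Only in c11's history (ahead): {c11, c5} — 2.
Only in c14's history (behind): {} — 0.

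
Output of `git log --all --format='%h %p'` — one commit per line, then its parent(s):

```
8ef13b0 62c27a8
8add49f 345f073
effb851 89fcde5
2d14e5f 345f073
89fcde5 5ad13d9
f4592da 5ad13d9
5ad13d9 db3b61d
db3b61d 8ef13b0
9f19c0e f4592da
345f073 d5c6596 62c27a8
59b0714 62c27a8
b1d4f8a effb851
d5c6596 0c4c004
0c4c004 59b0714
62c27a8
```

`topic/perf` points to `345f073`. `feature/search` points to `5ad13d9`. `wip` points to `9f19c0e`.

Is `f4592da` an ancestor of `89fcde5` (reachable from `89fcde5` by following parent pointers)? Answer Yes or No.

No

Ancestors of 89fcde5: {5ad13d9, 62c27a8, 89fcde5, 8ef13b0, db3b61d}.
f4592da is not in that set, so it is not an ancestor of 89fcde5.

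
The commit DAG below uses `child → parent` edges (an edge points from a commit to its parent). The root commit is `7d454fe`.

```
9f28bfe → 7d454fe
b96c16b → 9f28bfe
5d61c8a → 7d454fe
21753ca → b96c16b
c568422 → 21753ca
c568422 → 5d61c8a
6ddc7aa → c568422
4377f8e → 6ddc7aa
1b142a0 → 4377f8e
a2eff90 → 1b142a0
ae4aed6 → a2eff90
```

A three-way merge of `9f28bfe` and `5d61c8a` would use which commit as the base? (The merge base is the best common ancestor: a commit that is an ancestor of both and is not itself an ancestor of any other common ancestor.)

Ancestors of 9f28bfe: {7d454fe, 9f28bfe}.
Ancestors of 5d61c8a: {5d61c8a, 7d454fe}.
Common ancestors: {7d454fe}.
The only common ancestor is 7d454fe, so it is the merge base.

7d454fe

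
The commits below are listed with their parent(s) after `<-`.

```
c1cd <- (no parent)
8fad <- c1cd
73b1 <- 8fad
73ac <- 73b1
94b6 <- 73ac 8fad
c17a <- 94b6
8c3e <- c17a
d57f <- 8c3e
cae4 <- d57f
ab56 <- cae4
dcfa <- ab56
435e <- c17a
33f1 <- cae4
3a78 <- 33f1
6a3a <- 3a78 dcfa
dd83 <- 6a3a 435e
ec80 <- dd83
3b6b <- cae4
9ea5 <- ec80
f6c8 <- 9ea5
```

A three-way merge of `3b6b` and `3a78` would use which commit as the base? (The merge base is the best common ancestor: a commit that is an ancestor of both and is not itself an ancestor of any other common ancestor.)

cae4

Ancestors of 3b6b: {3b6b, 73ac, 73b1, 8c3e, 8fad, 94b6, c17a, c1cd, cae4, d57f}.
Ancestors of 3a78: {33f1, 3a78, 73ac, 73b1, 8c3e, 8fad, 94b6, c17a, c1cd, cae4, d57f}.
Common ancestors: {73ac, 73b1, 8c3e, 8fad, 94b6, c17a, c1cd, cae4, d57f}.
Among these, cae4 is not an ancestor of any other common ancestor — it is the merge base.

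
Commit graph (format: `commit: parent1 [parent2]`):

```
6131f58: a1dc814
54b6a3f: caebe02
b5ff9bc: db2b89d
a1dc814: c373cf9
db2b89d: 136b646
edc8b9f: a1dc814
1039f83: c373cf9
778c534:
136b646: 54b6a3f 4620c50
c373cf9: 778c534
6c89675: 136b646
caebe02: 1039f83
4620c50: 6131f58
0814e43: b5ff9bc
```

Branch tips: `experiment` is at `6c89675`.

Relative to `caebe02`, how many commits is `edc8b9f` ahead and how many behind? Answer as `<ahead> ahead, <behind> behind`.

2 ahead, 2 behind

Reachable from edc8b9f: {778c534, a1dc814, c373cf9, edc8b9f}.
Reachable from caebe02: {1039f83, 778c534, c373cf9, caebe02}.
Only in edc8b9f's history (ahead): {a1dc814, edc8b9f} — 2.
Only in caebe02's history (behind): {1039f83, caebe02} — 2.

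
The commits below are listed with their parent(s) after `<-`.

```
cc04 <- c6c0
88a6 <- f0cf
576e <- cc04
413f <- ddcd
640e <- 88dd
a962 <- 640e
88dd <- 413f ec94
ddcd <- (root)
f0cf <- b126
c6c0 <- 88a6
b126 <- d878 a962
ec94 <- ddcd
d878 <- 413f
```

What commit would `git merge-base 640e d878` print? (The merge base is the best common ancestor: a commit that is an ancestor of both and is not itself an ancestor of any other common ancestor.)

Ancestors of 640e: {413f, 640e, 88dd, ddcd, ec94}.
Ancestors of d878: {413f, d878, ddcd}.
Common ancestors: {413f, ddcd}.
Among these, 413f is not an ancestor of any other common ancestor — it is the merge base.

413f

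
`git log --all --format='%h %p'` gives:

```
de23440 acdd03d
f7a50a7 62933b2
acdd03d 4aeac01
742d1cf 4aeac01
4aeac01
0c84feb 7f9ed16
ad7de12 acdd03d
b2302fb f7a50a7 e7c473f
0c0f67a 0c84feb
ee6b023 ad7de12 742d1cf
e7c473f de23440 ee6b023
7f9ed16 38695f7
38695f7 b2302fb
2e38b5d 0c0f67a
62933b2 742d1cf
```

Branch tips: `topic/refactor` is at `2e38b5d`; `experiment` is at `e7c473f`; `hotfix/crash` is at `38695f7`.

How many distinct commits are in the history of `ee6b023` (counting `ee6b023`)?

Walking parent pointers from ee6b023: reachable set = {4aeac01, 742d1cf, acdd03d, ad7de12, ee6b023}.
That is 5 commits.

5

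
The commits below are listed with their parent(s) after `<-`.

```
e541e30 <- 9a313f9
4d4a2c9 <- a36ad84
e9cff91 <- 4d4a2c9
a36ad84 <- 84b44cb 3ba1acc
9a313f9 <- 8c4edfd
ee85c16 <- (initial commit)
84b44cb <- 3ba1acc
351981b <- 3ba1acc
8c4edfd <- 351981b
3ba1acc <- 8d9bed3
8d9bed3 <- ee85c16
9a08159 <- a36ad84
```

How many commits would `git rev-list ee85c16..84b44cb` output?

3

Reachable from 84b44cb: {3ba1acc, 84b44cb, 8d9bed3, ee85c16}.
Reachable from ee85c16: {ee85c16}.
In 84b44cb's history but not ee85c16's: {3ba1acc, 84b44cb, 8d9bed3} — 3 commits.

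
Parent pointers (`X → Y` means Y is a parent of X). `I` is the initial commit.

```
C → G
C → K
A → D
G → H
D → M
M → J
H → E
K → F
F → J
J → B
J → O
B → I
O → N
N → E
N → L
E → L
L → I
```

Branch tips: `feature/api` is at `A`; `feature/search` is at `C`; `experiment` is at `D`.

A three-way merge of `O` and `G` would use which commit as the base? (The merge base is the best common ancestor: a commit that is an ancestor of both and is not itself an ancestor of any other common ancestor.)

E

Ancestors of O: {E, I, L, N, O}.
Ancestors of G: {E, G, H, I, L}.
Common ancestors: {E, I, L}.
Among these, E is not an ancestor of any other common ancestor — it is the merge base.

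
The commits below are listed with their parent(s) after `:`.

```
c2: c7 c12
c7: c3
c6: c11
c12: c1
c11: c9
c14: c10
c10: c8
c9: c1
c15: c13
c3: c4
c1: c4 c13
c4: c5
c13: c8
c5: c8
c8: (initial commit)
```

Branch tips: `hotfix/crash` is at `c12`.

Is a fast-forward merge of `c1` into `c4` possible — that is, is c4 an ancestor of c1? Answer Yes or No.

A fast-forward from c4 to c1 is possible iff c4 is an ancestor of c1.
Ancestors of c1: {c1, c13, c4, c5, c8}.
c4 is among them, so fast-forward is possible.

Yes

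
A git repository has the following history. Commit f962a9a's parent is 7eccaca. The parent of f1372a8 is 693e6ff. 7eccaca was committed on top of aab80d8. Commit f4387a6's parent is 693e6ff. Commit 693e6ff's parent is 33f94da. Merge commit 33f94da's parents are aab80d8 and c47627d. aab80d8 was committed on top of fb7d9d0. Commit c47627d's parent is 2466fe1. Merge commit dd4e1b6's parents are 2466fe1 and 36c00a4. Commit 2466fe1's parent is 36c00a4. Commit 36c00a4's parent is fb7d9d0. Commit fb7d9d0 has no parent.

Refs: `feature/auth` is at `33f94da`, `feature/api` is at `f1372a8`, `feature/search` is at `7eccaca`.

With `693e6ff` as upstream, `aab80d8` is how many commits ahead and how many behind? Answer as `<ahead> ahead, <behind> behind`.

0 ahead, 5 behind

Reachable from aab80d8: {aab80d8, fb7d9d0}.
Reachable from 693e6ff: {2466fe1, 33f94da, 36c00a4, 693e6ff, aab80d8, c47627d, fb7d9d0}.
Only in aab80d8's history (ahead): {} — 0.
Only in 693e6ff's history (behind): {2466fe1, 33f94da, 36c00a4, 693e6ff, c47627d} — 5.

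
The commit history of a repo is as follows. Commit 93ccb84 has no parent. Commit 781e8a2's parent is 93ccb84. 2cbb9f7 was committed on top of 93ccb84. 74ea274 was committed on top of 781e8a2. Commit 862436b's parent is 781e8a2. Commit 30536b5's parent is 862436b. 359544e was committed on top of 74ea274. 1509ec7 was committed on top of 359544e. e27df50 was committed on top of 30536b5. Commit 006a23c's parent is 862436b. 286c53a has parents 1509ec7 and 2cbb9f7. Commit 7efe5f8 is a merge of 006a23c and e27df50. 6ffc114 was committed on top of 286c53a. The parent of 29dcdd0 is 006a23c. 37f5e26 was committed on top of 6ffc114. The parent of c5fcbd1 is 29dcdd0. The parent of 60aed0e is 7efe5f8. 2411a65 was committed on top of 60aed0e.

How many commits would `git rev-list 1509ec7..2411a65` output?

7

Reachable from 2411a65: {006a23c, 2411a65, 30536b5, 60aed0e, 781e8a2, 7efe5f8, 862436b, 93ccb84, e27df50}.
Reachable from 1509ec7: {1509ec7, 359544e, 74ea274, 781e8a2, 93ccb84}.
In 2411a65's history but not 1509ec7's: {006a23c, 2411a65, 30536b5, 60aed0e, 7efe5f8, 862436b, e27df50} — 7 commits.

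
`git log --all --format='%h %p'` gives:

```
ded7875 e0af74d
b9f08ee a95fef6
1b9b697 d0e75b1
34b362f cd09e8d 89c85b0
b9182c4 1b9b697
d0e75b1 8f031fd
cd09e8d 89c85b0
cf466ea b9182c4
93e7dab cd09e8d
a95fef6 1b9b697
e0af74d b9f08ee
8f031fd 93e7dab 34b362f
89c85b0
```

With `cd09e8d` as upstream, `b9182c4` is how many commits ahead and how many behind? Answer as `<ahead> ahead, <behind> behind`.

Reachable from b9182c4: {1b9b697, 34b362f, 89c85b0, 8f031fd, 93e7dab, b9182c4, cd09e8d, d0e75b1}.
Reachable from cd09e8d: {89c85b0, cd09e8d}.
Only in b9182c4's history (ahead): {1b9b697, 34b362f, 8f031fd, 93e7dab, b9182c4, d0e75b1} — 6.
Only in cd09e8d's history (behind): {} — 0.

6 ahead, 0 behind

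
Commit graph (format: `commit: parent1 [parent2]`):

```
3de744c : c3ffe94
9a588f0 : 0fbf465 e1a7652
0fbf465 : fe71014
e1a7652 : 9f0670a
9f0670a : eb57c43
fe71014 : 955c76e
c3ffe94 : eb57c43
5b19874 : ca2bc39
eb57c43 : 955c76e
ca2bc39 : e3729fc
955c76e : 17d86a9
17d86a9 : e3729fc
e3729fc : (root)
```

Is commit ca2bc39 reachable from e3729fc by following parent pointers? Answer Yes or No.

No

Ancestors of e3729fc: {e3729fc}.
ca2bc39 is not in that set, so it is not an ancestor of e3729fc.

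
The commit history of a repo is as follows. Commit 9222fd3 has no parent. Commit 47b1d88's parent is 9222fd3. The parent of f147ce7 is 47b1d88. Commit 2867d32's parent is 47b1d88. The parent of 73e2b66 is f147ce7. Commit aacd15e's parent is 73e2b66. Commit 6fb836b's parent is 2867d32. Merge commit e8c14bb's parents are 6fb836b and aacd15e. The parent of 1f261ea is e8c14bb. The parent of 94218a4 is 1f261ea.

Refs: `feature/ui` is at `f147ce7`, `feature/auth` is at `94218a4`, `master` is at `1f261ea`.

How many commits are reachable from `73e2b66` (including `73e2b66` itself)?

Walking parent pointers from 73e2b66: reachable set = {47b1d88, 73e2b66, 9222fd3, f147ce7}.
That is 4 commits.

4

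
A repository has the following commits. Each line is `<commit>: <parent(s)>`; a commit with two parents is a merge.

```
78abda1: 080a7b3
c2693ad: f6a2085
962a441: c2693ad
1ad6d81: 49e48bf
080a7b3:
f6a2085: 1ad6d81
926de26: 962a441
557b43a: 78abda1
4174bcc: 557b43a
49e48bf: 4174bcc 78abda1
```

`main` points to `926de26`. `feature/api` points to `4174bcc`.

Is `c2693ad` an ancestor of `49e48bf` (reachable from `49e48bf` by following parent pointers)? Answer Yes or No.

No

Ancestors of 49e48bf: {080a7b3, 4174bcc, 49e48bf, 557b43a, 78abda1}.
c2693ad is not in that set, so it is not an ancestor of 49e48bf.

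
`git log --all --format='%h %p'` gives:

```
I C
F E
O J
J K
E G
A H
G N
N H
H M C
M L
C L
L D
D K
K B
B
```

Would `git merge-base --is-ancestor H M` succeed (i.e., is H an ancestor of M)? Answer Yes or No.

No

Ancestors of M: {B, D, K, L, M}.
H is not in that set, so it is not an ancestor of M.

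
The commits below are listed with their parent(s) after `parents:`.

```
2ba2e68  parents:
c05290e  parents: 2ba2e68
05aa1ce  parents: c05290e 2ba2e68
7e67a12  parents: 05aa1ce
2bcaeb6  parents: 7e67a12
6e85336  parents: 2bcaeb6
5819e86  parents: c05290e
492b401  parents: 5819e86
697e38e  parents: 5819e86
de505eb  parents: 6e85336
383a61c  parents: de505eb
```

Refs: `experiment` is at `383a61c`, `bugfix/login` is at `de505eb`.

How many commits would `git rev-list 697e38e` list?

Walking parent pointers from 697e38e: reachable set = {2ba2e68, 5819e86, 697e38e, c05290e}.
That is 4 commits.

4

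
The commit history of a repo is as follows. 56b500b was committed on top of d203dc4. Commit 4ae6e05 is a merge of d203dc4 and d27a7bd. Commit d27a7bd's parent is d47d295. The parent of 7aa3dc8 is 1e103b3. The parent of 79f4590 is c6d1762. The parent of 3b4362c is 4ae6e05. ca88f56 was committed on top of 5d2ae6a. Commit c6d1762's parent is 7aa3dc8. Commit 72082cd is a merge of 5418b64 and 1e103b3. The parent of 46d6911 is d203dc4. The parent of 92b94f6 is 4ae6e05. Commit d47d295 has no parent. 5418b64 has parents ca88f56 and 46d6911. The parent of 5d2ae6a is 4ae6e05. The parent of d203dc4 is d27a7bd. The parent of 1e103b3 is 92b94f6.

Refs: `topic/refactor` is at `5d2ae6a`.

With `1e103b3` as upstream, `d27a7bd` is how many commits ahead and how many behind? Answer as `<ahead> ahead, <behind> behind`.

Reachable from d27a7bd: {d27a7bd, d47d295}.
Reachable from 1e103b3: {1e103b3, 4ae6e05, 92b94f6, d203dc4, d27a7bd, d47d295}.
Only in d27a7bd's history (ahead): {} — 0.
Only in 1e103b3's history (behind): {1e103b3, 4ae6e05, 92b94f6, d203dc4} — 4.

0 ahead, 4 behind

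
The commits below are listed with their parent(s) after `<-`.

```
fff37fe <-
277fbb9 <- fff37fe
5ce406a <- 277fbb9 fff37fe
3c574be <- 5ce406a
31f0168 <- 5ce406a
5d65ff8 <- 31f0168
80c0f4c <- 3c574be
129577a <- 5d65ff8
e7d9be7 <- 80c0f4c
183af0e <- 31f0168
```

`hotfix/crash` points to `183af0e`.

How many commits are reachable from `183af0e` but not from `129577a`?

1

Reachable from 183af0e: {183af0e, 277fbb9, 31f0168, 5ce406a, fff37fe}.
Reachable from 129577a: {129577a, 277fbb9, 31f0168, 5ce406a, 5d65ff8, fff37fe}.
In 183af0e's history but not 129577a's: {183af0e} — 1 commit.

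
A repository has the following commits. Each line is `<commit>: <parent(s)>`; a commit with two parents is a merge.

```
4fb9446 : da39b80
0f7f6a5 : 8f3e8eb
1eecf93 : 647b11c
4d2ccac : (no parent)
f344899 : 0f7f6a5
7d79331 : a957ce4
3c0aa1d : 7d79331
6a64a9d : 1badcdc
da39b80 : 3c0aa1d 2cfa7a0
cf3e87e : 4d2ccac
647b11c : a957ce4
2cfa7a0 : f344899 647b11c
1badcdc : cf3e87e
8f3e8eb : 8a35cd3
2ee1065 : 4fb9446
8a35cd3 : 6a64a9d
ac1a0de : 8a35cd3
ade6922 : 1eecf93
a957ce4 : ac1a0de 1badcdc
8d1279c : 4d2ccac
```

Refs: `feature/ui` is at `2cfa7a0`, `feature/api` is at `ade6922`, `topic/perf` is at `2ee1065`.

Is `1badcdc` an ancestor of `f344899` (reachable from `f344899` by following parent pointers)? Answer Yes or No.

Ancestors of f344899 (commits reachable by following parents): {0f7f6a5, 1badcdc, 4d2ccac, 6a64a9d, 8a35cd3, 8f3e8eb, cf3e87e, f344899}.
1badcdc is in that set, so it is an ancestor of f344899.

Yes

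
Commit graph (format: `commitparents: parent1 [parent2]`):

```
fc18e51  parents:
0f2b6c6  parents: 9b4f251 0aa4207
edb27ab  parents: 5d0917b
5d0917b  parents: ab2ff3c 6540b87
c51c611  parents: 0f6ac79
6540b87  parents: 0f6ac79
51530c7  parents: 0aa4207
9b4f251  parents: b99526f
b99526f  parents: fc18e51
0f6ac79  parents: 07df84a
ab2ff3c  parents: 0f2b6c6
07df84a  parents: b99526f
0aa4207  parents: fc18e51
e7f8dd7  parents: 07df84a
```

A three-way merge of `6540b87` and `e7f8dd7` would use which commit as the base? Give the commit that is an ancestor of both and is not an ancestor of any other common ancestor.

07df84a

Ancestors of 6540b87: {07df84a, 0f6ac79, 6540b87, b99526f, fc18e51}.
Ancestors of e7f8dd7: {07df84a, b99526f, e7f8dd7, fc18e51}.
Common ancestors: {07df84a, b99526f, fc18e51}.
Among these, 07df84a is not an ancestor of any other common ancestor — it is the merge base.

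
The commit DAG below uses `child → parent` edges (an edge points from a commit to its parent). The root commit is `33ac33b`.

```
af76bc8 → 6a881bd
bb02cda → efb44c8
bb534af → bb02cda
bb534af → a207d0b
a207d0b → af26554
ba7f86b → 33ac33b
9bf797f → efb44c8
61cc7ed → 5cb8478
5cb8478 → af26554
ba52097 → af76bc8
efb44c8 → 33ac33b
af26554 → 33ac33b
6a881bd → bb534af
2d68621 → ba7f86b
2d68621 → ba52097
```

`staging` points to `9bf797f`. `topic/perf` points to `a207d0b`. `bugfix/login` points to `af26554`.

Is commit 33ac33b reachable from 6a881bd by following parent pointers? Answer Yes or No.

Yes

Ancestors of 6a881bd (commits reachable by following parents): {33ac33b, 6a881bd, a207d0b, af26554, bb02cda, bb534af, efb44c8}.
33ac33b is in that set, so it is an ancestor of 6a881bd.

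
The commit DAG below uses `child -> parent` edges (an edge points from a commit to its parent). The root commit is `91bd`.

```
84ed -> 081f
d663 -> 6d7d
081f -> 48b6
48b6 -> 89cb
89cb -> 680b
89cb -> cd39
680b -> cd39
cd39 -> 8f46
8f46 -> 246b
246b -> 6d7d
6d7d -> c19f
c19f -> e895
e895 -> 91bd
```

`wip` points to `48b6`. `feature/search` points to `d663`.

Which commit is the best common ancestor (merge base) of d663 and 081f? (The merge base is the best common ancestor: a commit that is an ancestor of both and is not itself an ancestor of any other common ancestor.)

6d7d

Ancestors of d663: {6d7d, 91bd, c19f, d663, e895}.
Ancestors of 081f: {081f, 246b, 48b6, 680b, 6d7d, 89cb, 8f46, 91bd, c19f, cd39, e895}.
Common ancestors: {6d7d, 91bd, c19f, e895}.
Among these, 6d7d is not an ancestor of any other common ancestor — it is the merge base.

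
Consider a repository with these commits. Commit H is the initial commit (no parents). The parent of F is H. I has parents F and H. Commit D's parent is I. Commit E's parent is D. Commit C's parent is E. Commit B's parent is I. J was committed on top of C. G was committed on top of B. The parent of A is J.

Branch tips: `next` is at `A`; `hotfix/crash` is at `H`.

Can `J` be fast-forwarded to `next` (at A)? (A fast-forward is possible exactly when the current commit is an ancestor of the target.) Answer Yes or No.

Yes

A fast-forward from J to A is possible iff J is an ancestor of A.
Ancestors of A: {A, C, D, E, F, H, I, J}.
J is among them, so fast-forward is possible.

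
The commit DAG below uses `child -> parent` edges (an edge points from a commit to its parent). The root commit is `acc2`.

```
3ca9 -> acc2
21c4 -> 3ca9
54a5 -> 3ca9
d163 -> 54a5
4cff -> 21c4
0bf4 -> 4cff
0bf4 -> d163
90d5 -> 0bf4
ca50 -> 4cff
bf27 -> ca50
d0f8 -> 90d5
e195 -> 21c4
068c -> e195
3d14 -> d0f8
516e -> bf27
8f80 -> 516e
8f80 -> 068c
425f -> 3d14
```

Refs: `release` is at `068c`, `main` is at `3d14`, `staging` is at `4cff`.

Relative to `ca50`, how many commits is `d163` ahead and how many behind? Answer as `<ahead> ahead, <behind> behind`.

Reachable from d163: {3ca9, 54a5, acc2, d163}.
Reachable from ca50: {21c4, 3ca9, 4cff, acc2, ca50}.
Only in d163's history (ahead): {54a5, d163} — 2.
Only in ca50's history (behind): {21c4, 4cff, ca50} — 3.

2 ahead, 3 behind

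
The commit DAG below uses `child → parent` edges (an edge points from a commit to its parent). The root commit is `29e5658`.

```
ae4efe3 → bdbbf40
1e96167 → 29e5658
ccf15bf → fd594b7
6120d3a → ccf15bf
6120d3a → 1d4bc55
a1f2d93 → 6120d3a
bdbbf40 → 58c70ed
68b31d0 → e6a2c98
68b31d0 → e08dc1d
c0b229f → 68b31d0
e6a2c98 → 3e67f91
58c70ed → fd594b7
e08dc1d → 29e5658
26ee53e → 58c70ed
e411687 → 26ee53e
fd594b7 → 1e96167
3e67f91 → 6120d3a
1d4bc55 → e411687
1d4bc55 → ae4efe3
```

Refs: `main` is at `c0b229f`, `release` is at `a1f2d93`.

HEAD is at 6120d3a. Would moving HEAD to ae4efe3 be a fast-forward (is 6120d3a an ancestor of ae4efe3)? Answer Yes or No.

No

A fast-forward from 6120d3a to ae4efe3 is possible iff 6120d3a is an ancestor of ae4efe3.
Ancestors of ae4efe3: {1e96167, 29e5658, 58c70ed, ae4efe3, bdbbf40, fd594b7}.
6120d3a is not among them, so fast-forward is not possible.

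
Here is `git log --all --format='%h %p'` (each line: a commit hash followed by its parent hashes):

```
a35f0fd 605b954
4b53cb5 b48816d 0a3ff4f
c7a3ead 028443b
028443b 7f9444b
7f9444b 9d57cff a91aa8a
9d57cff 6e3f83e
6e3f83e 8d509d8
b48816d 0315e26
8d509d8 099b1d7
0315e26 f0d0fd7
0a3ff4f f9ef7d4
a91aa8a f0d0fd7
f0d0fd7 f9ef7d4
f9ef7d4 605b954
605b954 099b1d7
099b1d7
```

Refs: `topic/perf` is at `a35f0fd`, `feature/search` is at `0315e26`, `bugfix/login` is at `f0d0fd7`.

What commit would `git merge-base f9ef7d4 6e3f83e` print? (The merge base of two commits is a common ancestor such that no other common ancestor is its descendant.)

Ancestors of f9ef7d4: {099b1d7, 605b954, f9ef7d4}.
Ancestors of 6e3f83e: {099b1d7, 6e3f83e, 8d509d8}.
Common ancestors: {099b1d7}.
The only common ancestor is 099b1d7, so it is the merge base.

099b1d7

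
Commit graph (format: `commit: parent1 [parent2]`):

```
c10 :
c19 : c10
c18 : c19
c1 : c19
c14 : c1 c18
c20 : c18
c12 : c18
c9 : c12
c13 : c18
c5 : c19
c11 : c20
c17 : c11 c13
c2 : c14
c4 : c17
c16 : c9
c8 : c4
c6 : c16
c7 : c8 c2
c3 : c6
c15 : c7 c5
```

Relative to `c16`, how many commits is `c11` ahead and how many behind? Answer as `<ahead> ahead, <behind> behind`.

Reachable from c11: {c10, c11, c18, c19, c20}.
Reachable from c16: {c10, c12, c16, c18, c19, c9}.
Only in c11's history (ahead): {c11, c20} — 2.
Only in c16's history (behind): {c12, c16, c9} — 3.

2 ahead, 3 behind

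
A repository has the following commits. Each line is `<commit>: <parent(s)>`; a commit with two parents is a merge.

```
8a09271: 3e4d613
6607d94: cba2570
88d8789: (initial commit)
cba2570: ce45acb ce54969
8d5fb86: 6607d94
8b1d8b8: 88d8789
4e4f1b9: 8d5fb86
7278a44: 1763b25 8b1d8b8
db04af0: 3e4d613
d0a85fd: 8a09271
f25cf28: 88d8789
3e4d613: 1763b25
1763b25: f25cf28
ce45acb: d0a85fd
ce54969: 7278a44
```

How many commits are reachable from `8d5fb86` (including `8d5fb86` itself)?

Walking parent pointers from 8d5fb86: reachable set = {1763b25, 3e4d613, 6607d94, 7278a44, 88d8789, 8a09271, 8b1d8b8, 8d5fb86, cba2570, ce45acb, ce54969, d0a85fd, f25cf28}.
That is 13 commits.

13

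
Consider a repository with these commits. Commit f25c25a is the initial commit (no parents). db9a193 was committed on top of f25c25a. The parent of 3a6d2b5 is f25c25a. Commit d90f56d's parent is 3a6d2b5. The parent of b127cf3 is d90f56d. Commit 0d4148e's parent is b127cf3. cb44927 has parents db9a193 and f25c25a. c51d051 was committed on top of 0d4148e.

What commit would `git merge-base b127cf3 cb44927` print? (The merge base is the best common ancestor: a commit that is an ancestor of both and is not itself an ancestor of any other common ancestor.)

Ancestors of b127cf3: {3a6d2b5, b127cf3, d90f56d, f25c25a}.
Ancestors of cb44927: {cb44927, db9a193, f25c25a}.
Common ancestors: {f25c25a}.
The only common ancestor is f25c25a, so it is the merge base.

f25c25a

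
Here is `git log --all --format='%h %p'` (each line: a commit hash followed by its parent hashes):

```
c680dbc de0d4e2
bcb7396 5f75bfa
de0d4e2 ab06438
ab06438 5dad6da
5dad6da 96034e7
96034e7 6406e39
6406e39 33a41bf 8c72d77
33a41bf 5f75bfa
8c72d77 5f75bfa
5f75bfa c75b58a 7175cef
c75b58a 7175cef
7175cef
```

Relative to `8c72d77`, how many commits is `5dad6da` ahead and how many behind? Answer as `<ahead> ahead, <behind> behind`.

Reachable from 5dad6da: {33a41bf, 5dad6da, 5f75bfa, 6406e39, 7175cef, 8c72d77, 96034e7, c75b58a}.
Reachable from 8c72d77: {5f75bfa, 7175cef, 8c72d77, c75b58a}.
Only in 5dad6da's history (ahead): {33a41bf, 5dad6da, 6406e39, 96034e7} — 4.
Only in 8c72d77's history (behind): {} — 0.

4 ahead, 0 behind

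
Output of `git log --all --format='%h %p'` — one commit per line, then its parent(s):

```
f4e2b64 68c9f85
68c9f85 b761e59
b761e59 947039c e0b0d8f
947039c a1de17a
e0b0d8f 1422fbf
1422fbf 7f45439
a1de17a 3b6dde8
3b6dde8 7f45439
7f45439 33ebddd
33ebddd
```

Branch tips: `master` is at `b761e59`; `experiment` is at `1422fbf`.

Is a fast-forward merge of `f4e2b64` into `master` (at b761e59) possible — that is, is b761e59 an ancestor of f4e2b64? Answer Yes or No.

A fast-forward from b761e59 to f4e2b64 is possible iff b761e59 is an ancestor of f4e2b64.
Ancestors of f4e2b64: {1422fbf, 33ebddd, 3b6dde8, 68c9f85, 7f45439, 947039c, a1de17a, b761e59, e0b0d8f, f4e2b64}.
b761e59 is among them, so fast-forward is possible.

Yes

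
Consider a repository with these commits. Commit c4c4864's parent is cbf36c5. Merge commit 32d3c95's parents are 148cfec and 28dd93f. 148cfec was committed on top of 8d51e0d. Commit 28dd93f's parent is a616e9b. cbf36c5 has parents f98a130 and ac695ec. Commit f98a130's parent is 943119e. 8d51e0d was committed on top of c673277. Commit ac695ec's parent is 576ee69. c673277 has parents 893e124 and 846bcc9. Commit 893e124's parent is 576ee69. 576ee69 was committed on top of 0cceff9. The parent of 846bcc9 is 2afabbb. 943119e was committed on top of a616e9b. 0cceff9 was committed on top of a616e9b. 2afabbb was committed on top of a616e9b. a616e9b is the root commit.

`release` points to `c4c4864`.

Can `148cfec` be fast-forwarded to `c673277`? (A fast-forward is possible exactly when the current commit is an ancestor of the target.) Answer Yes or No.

A fast-forward from 148cfec to c673277 is possible iff 148cfec is an ancestor of c673277.
Ancestors of c673277: {0cceff9, 2afabbb, 576ee69, 846bcc9, 893e124, a616e9b, c673277}.
148cfec is not among them, so fast-forward is not possible.

No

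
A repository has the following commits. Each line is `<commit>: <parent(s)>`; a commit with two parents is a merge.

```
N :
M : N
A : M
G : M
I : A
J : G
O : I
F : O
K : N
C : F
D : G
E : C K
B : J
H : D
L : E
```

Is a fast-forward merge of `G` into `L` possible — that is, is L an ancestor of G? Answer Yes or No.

A fast-forward from L to G is possible iff L is an ancestor of G.
Ancestors of G: {G, M, N}.
L is not among them, so fast-forward is not possible.

No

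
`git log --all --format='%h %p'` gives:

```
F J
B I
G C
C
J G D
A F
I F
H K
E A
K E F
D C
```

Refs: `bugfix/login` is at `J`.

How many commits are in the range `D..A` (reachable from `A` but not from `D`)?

Reachable from A: {A, C, D, F, G, J}.
Reachable from D: {C, D}.
In A's history but not D's: {A, F, G, J} — 4 commits.

4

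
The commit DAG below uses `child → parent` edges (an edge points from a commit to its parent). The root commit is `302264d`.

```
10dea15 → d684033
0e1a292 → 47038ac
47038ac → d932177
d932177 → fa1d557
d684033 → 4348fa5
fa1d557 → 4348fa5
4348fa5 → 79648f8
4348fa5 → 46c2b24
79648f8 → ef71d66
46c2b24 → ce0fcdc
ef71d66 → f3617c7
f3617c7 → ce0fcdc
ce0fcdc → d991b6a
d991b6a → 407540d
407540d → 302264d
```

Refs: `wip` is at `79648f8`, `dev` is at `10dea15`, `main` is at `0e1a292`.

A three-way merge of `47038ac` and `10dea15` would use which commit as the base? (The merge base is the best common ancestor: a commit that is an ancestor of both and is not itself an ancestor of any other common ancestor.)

4348fa5

Ancestors of 47038ac: {302264d, 407540d, 4348fa5, 46c2b24, 47038ac, 79648f8, ce0fcdc, d932177, d991b6a, ef71d66, f3617c7, fa1d557}.
Ancestors of 10dea15: {10dea15, 302264d, 407540d, 4348fa5, 46c2b24, 79648f8, ce0fcdc, d684033, d991b6a, ef71d66, f3617c7}.
Common ancestors: {302264d, 407540d, 4348fa5, 46c2b24, 79648f8, ce0fcdc, d991b6a, ef71d66, f3617c7}.
Among these, 4348fa5 is not an ancestor of any other common ancestor — it is the merge base.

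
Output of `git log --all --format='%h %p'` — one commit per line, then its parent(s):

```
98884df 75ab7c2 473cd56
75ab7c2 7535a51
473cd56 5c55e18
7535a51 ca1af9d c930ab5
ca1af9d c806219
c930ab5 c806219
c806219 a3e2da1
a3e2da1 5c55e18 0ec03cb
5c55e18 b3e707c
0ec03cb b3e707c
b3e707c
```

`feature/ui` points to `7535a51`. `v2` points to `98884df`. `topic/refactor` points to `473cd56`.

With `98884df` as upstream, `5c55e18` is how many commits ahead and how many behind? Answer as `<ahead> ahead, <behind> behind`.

Reachable from 5c55e18: {5c55e18, b3e707c}.
Reachable from 98884df: {0ec03cb, 473cd56, 5c55e18, 7535a51, 75ab7c2, 98884df, a3e2da1, b3e707c, c806219, c930ab5, ca1af9d}.
Only in 5c55e18's history (ahead): {} — 0.
Only in 98884df's history (behind): {0ec03cb, 473cd56, 7535a51, 75ab7c2, 98884df, a3e2da1, c806219, c930ab5, ca1af9d} — 9.

0 ahead, 9 behind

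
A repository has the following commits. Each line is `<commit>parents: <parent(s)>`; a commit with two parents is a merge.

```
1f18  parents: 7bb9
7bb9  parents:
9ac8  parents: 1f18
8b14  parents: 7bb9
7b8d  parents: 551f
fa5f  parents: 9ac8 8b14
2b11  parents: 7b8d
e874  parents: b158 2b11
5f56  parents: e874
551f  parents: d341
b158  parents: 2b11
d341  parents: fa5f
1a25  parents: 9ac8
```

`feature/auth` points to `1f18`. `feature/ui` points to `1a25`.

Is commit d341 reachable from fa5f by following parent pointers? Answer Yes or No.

Ancestors of fa5f: {1f18, 7bb9, 8b14, 9ac8, fa5f}.
d341 is not in that set, so it is not an ancestor of fa5f.

No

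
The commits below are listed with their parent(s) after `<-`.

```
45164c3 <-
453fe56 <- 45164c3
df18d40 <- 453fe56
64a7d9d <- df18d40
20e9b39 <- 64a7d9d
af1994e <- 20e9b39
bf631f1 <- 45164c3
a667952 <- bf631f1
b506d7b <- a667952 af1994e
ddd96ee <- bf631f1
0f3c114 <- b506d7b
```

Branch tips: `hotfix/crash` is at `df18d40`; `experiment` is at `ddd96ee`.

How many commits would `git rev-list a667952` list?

Walking parent pointers from a667952: reachable set = {45164c3, a667952, bf631f1}.
That is 3 commits.

3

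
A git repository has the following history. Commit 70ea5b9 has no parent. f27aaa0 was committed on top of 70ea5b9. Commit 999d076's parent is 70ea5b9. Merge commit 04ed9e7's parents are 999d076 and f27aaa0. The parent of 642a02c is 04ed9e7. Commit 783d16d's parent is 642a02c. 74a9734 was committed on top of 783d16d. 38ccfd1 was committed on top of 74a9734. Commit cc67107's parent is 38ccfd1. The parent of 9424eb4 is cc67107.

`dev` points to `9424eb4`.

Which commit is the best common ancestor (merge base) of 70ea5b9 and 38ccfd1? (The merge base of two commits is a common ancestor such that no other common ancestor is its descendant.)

Ancestors of 70ea5b9: {70ea5b9}.
Ancestors of 38ccfd1: {04ed9e7, 38ccfd1, 642a02c, 70ea5b9, 74a9734, 783d16d, 999d076, f27aaa0}.
Common ancestors: {70ea5b9}.
The only common ancestor is 70ea5b9, so it is the merge base.

70ea5b9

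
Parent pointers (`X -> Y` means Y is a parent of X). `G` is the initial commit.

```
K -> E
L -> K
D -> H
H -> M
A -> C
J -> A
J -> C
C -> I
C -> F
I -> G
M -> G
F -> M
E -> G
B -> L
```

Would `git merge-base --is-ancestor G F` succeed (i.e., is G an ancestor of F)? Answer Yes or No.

Yes

Ancestors of F (commits reachable by following parents): {F, G, M}.
G is in that set, so it is an ancestor of F.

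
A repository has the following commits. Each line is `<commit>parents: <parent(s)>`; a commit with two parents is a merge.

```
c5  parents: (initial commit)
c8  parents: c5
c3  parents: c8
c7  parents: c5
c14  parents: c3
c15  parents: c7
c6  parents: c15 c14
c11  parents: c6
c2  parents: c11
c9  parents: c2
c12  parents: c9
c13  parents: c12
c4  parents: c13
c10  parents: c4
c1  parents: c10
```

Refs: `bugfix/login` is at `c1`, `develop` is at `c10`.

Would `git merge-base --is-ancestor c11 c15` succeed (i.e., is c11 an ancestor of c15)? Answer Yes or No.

No

Ancestors of c15: {c15, c5, c7}.
c11 is not in that set, so it is not an ancestor of c15.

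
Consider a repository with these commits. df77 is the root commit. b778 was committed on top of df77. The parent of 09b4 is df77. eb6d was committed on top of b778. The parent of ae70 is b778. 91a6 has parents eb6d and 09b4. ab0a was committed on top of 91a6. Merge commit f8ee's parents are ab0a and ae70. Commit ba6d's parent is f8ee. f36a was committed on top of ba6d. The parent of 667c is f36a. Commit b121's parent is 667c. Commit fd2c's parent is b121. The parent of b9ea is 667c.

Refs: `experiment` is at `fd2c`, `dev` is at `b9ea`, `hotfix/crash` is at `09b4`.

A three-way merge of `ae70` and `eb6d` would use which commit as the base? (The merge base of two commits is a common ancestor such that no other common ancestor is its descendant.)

Ancestors of ae70: {ae70, b778, df77}.
Ancestors of eb6d: {b778, df77, eb6d}.
Common ancestors: {b778, df77}.
Among these, b778 is not an ancestor of any other common ancestor — it is the merge base.

b778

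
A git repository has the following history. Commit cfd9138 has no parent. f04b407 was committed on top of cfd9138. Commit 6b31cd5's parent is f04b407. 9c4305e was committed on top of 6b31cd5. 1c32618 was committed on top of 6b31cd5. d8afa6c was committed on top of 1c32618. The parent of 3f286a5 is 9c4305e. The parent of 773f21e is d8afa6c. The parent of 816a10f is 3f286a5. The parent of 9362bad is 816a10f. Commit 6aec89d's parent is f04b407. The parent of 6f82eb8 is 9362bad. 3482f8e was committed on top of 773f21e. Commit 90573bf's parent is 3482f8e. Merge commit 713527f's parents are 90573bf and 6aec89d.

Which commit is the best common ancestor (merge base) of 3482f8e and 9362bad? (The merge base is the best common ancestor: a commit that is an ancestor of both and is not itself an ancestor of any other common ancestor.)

6b31cd5

Ancestors of 3482f8e: {1c32618, 3482f8e, 6b31cd5, 773f21e, cfd9138, d8afa6c, f04b407}.
Ancestors of 9362bad: {3f286a5, 6b31cd5, 816a10f, 9362bad, 9c4305e, cfd9138, f04b407}.
Common ancestors: {6b31cd5, cfd9138, f04b407}.
Among these, 6b31cd5 is not an ancestor of any other common ancestor — it is the merge base.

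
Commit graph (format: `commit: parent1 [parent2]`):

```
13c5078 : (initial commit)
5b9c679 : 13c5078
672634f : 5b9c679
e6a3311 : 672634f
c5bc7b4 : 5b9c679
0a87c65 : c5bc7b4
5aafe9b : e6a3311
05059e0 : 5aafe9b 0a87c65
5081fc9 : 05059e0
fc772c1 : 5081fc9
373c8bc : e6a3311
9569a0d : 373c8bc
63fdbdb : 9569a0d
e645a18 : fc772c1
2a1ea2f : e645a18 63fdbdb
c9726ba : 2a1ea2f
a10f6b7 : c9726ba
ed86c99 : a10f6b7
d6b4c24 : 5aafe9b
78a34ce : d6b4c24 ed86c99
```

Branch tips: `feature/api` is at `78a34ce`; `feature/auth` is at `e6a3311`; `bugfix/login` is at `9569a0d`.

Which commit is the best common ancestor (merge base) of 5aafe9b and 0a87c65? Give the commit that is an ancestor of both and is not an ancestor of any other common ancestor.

Ancestors of 5aafe9b: {13c5078, 5aafe9b, 5b9c679, 672634f, e6a3311}.
Ancestors of 0a87c65: {0a87c65, 13c5078, 5b9c679, c5bc7b4}.
Common ancestors: {13c5078, 5b9c679}.
Among these, 5b9c679 is not an ancestor of any other common ancestor — it is the merge base.

5b9c679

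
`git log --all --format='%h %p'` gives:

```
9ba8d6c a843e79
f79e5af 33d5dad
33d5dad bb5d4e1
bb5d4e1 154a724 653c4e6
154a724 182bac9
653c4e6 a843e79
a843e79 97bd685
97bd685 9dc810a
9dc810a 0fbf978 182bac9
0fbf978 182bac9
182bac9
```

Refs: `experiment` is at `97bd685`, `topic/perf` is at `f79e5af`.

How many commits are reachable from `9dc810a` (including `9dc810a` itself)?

3

Walking parent pointers from 9dc810a: reachable set = {0fbf978, 182bac9, 9dc810a}.
That is 3 commits.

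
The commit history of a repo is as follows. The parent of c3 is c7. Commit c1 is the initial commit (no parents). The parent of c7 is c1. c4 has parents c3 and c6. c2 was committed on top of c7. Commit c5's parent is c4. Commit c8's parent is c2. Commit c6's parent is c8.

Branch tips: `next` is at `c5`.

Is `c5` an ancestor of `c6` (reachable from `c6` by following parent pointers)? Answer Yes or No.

Ancestors of c6: {c1, c2, c6, c7, c8}.
c5 is not in that set, so it is not an ancestor of c6.

No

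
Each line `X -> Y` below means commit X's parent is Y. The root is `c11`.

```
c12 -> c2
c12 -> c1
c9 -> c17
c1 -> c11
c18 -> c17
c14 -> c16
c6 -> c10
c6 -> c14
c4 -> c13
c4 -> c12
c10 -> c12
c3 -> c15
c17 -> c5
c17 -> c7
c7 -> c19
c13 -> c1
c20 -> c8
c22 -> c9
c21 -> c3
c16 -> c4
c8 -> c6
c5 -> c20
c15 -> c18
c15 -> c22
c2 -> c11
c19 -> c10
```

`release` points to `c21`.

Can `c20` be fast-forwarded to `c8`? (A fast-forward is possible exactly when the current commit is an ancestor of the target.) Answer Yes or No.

No

A fast-forward from c20 to c8 is possible iff c20 is an ancestor of c8.
Ancestors of c8: {c1, c10, c11, c12, c13, c14, c16, c2, c4, c6, c8}.
c20 is not among them, so fast-forward is not possible.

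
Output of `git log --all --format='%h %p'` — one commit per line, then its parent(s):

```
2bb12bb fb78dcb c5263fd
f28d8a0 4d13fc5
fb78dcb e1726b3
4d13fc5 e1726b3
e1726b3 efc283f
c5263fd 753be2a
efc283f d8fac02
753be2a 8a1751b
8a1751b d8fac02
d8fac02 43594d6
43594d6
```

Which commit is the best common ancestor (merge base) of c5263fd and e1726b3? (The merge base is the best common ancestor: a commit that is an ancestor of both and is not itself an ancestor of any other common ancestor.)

Ancestors of c5263fd: {43594d6, 753be2a, 8a1751b, c5263fd, d8fac02}.
Ancestors of e1726b3: {43594d6, d8fac02, e1726b3, efc283f}.
Common ancestors: {43594d6, d8fac02}.
Among these, d8fac02 is not an ancestor of any other common ancestor — it is the merge base.

d8fac02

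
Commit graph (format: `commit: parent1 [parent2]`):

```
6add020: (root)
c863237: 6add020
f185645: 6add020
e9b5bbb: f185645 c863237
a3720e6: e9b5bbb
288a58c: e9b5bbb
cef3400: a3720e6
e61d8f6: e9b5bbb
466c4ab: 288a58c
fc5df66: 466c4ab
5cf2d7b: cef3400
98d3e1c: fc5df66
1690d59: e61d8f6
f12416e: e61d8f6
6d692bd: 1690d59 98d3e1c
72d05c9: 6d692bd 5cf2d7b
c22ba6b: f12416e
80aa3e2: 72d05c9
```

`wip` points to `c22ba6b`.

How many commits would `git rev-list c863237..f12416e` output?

Reachable from f12416e: {6add020, c863237, e61d8f6, e9b5bbb, f12416e, f185645}.
Reachable from c863237: {6add020, c863237}.
In f12416e's history but not c863237's: {e61d8f6, e9b5bbb, f12416e, f185645} — 4 commits.

4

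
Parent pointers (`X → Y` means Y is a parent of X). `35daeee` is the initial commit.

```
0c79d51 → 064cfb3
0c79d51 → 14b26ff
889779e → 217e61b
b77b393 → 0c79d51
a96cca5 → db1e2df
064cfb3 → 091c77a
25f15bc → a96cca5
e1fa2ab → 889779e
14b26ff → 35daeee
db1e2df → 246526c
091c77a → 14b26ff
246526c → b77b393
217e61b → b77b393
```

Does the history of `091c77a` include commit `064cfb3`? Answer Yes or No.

Ancestors of 091c77a: {091c77a, 14b26ff, 35daeee}.
064cfb3 is not in that set, so it is not an ancestor of 091c77a.

No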